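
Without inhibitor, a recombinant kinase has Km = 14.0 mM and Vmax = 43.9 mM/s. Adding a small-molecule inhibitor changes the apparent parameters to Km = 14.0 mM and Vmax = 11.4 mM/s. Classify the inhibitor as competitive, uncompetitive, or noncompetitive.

Vmax decreases (43.9 → 11.4 mM/s) while Km is unchanged — pure noncompetitive inhibition.

noncompetitive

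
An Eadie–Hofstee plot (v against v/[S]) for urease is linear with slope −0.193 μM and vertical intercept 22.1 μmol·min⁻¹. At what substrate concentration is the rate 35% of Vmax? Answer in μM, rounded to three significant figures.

The Eadie–Hofstee slope gives Km = 0.193 μM (slope = −Km).
v/Vmax = [S]/(Km+[S]) = 0.35 ⇒ [S] = Km·0.35/(1−0.35) = 0.193 × 0.5385 = 0.104 μM.

0.104 μM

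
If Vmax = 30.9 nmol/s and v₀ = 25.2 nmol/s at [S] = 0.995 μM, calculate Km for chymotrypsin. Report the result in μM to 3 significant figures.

From v = Vmax[S]/(Km+[S]), Km = [S](Vmax − v)/v.
Km = 0.995 × (30.9 − 25.2) / 25.2 = 5.671/25.2 = 0.225 μM.

0.225 μM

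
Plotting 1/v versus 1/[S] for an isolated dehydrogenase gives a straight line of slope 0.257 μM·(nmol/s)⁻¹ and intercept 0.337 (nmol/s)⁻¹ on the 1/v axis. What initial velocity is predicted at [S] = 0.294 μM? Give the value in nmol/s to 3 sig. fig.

0.826 nmol/s

The y-intercept is 1/Vmax, so Vmax = 1/0.337 = 2.97 nmol/s.
The slope is Km/Vmax, so Km = 0.257 × 2.97 = 0.763 μM.
Then v = 2.97 × 0.294/(0.763 + 0.294) = 0.826 nmol/s.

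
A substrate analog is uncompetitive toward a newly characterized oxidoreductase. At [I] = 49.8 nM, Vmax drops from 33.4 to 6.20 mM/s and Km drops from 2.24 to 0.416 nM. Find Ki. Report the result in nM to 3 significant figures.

11.4 nM

Uncompetitive: Vmax,app = Vmax/α (and Km,app = Km/α) with α = 1 + [I]/Ki.
α = Vmax/Vmax,app = 33.4/6.20 = 5.387.
Ki = [I]/(α − 1) = 49.8/4.387 = 11.4 nM.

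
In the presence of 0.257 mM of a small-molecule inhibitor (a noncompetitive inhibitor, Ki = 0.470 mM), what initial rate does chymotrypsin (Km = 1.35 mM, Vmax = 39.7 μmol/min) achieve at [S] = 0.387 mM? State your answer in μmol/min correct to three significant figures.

5.72 μmol/min

With α = 1 + [I]/Ki = 1 + 0.257/0.470 = 1.547, the noncompetitive rate law is v = (Vmax/α)·[S] / (Km + [S]).
v = (39.7/1.547)×0.387 / (1.35 + 0.387) = 9.933/1.737 = 5.72 μmol/min.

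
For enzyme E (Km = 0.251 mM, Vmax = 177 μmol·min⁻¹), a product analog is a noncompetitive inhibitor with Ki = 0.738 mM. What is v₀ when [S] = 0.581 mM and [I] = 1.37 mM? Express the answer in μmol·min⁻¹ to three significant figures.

With α = 1 + [I]/Ki = 1 + 1.37/0.738 = 2.856, the noncompetitive rate law is v = (Vmax/α)·[S] / (Km + [S]).
v = (177/2.856)×0.581 / (0.251 + 0.581) = 36.00/0.8320 = 43.3 μmol·min⁻¹.

43.3 μmol·min⁻¹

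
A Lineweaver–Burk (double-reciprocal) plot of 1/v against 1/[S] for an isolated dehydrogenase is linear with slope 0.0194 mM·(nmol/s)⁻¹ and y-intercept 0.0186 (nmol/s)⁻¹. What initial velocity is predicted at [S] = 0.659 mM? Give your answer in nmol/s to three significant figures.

20.8 nmol/s

The y-intercept is 1/Vmax, so Vmax = 1/0.0186 = 53.8 nmol/s.
The slope is Km/Vmax, so Km = 0.0194 × 53.8 = 1.04 mM.
Then v = 53.8 × 0.659/(1.04 + 0.659) = 20.8 nmol/s.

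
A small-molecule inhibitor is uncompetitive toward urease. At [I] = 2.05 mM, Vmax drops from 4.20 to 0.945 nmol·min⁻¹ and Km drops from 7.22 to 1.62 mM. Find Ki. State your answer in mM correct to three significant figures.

0.595 mM

Uncompetitive: Vmax,app = Vmax/α (and Km,app = Km/α) with α = 1 + [I]/Ki.
α = Vmax/Vmax,app = 4.20/0.945 = 4.444.
Ki = [I]/(α − 1) = 2.05/3.444 = 0.595 mM.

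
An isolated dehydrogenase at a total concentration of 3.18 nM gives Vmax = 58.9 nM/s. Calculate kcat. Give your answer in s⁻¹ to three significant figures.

18.5 s⁻¹

kcat = Vmax/[E]total = 58.9 nM/s / 3.18 nM = 18.5 s⁻¹.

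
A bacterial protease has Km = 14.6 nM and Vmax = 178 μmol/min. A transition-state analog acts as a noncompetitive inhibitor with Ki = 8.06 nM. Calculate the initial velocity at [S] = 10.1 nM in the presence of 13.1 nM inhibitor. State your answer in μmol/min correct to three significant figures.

27.7 μmol/min

With α = 1 + [I]/Ki = 1 + 13.1/8.06 = 2.625, the noncompetitive rate law is v = (Vmax/α)·[S] / (Km + [S]).
v = (178/2.625)×10.1 / (14.6 + 10.1) = 684.8/24.70 = 27.7 μmol/min.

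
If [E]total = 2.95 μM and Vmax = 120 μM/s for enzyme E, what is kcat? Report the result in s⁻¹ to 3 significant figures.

kcat = Vmax/[E]total = 120 μM/s / 2.95 μM = 40.7 s⁻¹.

40.7 s⁻¹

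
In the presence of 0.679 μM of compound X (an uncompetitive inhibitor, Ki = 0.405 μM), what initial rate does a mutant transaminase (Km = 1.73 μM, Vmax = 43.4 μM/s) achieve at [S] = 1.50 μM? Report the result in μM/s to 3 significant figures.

With α = 1 + [I]/Ki = 1 + 0.679/0.405 = 2.677, the uncompetitive rate law is v = (Vmax/α)·[S] / (Km/α + [S]).
v = (43.4/2.677)×1.50 / (1.73/2.677 + 1.50) = 24.32/2.146 = 11.3 μM/s.

11.3 μM/s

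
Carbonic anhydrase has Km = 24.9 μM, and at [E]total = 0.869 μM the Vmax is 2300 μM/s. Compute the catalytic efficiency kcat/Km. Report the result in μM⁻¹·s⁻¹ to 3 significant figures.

kcat = Vmax/[E]total = 2300/0.869 = 2650 s⁻¹.
kcat/Km = 2650/24.9 = 106 μM⁻¹·s⁻¹.

106 μM⁻¹·s⁻¹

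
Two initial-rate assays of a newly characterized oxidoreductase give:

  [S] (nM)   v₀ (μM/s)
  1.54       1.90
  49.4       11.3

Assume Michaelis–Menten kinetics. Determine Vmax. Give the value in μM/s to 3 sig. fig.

From v = Vmax[S]/(Km+[S]), each point gives Vmax = v(Km+[S])/[S].
Equating: 1.90(Km+1.54)/1.54 = 11.3(Km+49.4)/49.4.
1.234·Km + 1.90 = 0.2287·Km + 11.3, so (1.234 − 0.2287)·Km = 11.3 − 1.90.
Km = 9.400/1.005 = 9.35 nM; then Vmax = 1.90(9.35+1.54)/1.54 = 13.4 μM/s.

13.4 μM/s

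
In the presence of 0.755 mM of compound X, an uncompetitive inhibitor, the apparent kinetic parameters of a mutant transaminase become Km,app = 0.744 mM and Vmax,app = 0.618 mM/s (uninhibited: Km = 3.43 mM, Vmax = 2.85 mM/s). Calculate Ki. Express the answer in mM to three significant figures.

Uncompetitive: Vmax,app = Vmax/α (and Km,app = Km/α) with α = 1 + [I]/Ki.
α = Vmax/Vmax,app = 2.85/0.618 = 4.612.
Ki = [I]/(α − 1) = 0.755/3.612 = 0.209 mM.

0.209 mM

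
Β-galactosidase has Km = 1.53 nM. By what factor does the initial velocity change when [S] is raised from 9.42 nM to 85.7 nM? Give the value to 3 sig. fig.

The fractional saturations are [S]/(Km+[S]) = 9.42/10.95 = 0.8603 and 85.7/87.23 = 0.9825.
v₂/v₁ is just their ratio: 0.9825/0.8603 = 1.14.

1.14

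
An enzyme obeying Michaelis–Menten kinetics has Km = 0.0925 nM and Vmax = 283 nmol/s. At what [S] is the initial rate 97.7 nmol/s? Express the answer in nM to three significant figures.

The required fractional saturation is v/Vmax = 97.7/283 = 0.3452.
Then [S]/(Km+[S]) = 0.3452 ⇒ [S] = 0.0925 × 0.3452/(1 − 0.3452) = 0.0488 nM.

0.0488 nM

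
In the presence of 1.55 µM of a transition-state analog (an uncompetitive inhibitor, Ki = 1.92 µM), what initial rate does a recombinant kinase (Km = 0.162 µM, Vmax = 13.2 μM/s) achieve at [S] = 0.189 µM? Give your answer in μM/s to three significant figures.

α = 1 + [I]/Ki = 1 + 1.55/1.92 = 1.807.
For an uncompetitive inhibitor, both parameters are divided by α, giving Vmax/α and Km/α: Km,app = 0.0896 µM, Vmax,app = 7.30 μM/s.
v = Vmax,app·[S]/(Km,app + [S]) = 7.30 × 0.189/(0.0896 + 0.189) = 4.95 μM/s.

4.95 μM/s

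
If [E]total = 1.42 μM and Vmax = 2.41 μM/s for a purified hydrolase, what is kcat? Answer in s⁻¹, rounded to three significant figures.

kcat = Vmax/[E]total = 2.41 μM/s / 1.42 μM = 1.70 s⁻¹.

1.70 s⁻¹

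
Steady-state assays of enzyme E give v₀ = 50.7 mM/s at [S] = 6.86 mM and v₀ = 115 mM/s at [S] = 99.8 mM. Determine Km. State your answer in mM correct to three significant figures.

From v = Vmax[S]/(Km+[S]), each point gives Vmax = v(Km+[S])/[S].
Equating: 50.7(Km+6.86)/6.86 = 115(Km+99.8)/99.8.
7.391·Km + 50.7 = 1.152·Km + 115, so (7.391 − 1.152)·Km = 115 − 50.7.
Km = 64.30/6.238 = 10.3 mM; then Vmax = 50.7(10.3+6.86)/6.86 = 127 mM/s.

10.3 mM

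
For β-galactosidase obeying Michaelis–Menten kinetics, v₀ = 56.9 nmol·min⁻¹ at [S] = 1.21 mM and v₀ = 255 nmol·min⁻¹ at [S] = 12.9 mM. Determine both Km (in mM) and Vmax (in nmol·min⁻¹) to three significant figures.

Km = 7.27 mM; Vmax = 399 nmol·min⁻¹

From v = Vmax[S]/(Km+[S]), each point gives Vmax = v(Km+[S])/[S].
Equating: 56.9(Km+1.21)/1.21 = 255(Km+12.9)/12.9.
47.02·Km + 56.9 = 19.77·Km + 255, so (47.02 − 19.77)·Km = 255 − 56.9.
Km = 198.1/27.26 = 7.27 mM; then Vmax = 56.9(7.27+1.21)/1.21 = 399 nmol·min⁻¹.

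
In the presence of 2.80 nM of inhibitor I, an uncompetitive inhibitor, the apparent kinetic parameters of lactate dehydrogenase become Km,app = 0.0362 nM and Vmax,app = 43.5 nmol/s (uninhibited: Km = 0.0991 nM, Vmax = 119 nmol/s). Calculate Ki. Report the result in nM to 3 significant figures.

1.61 nM

Uncompetitive: Vmax,app = Vmax/α (and Km,app = Km/α) with α = 1 + [I]/Ki.
α = Vmax/Vmax,app = 119/43.5 = 2.736.
Ki = [I]/(α − 1) = 2.80/1.736 = 1.61 nM.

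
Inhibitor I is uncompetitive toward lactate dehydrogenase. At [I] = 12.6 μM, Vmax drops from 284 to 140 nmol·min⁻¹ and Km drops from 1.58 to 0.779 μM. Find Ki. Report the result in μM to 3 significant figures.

12.2 μM

Uncompetitive: Vmax,app = Vmax/α (and Km,app = Km/α) with α = 1 + [I]/Ki.
α = Vmax/Vmax,app = 284/140 = 2.029.
Ki = [I]/(α − 1) = 12.6/1.029 = 12.2 μM.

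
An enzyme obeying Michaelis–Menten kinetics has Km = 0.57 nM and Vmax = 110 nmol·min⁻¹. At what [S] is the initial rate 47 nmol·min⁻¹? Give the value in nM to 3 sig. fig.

The required fractional saturation is v/Vmax = 47/110 = 0.4273.
Then [S]/(Km+[S]) = 0.4273 ⇒ [S] = 0.57 × 0.4273/(1 − 0.4273) = 0.425 nM.

0.425 nM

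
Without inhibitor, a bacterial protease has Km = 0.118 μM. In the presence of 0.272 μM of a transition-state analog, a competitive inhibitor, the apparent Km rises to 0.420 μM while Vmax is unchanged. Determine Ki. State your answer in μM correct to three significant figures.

0.106 μM

Competitive: Km,app = α·Km with α = 1 + [I]/Ki.
α = Km,app/Km = 0.420/0.118 = 3.559.
Ki = [I]/(α − 1) = 0.272/2.559 = 0.106 μM.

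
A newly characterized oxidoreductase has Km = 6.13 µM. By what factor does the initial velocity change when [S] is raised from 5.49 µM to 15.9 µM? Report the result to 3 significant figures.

1.53

Since Vmax cancels, v₂/v₁ = [S]₂(Km+[S]₁) / [S]₁(Km+[S]₂).
= 15.9×(6.13+5.49) / (5.49×(6.13+15.9)) = 184.8/120.9 = 1.53.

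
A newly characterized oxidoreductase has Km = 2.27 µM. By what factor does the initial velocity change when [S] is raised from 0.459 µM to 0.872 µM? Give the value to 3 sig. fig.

1.65

The fractional saturations are [S]/(Km+[S]) = 0.459/2.729 = 0.1682 and 0.872/3.142 = 0.2775.
v₂/v₁ is just their ratio: 0.2775/0.1682 = 1.65.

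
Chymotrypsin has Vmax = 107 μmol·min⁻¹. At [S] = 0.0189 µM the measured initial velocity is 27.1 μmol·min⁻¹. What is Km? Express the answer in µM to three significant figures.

v/Vmax = 27.1/107 = 0.2533 = [S]/(Km+[S]).
So Km + [S] = [S]/0.2533 = 0.07462 µM, giving Km = 0.07462 − 0.0189 = 0.0557 µM.

0.0557 µM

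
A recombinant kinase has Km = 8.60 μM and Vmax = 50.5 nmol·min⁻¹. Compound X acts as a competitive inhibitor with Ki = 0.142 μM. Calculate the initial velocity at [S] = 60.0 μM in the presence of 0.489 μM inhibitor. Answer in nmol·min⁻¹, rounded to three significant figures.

α = 1 + [I]/Ki = 1 + 0.489/0.142 = 4.444.
For a competitive inhibitor, Vmax is unchanged and the apparent Km becomes α·Km: Km,app = 38.2 μM, Vmax,app = 50.5 nmol·min⁻¹.
v = Vmax,app·[S]/(Km,app + [S]) = 50.5 × 60.0/(38.2 + 60.0) = 30.9 nmol·min⁻¹.

30.9 nmol·min⁻¹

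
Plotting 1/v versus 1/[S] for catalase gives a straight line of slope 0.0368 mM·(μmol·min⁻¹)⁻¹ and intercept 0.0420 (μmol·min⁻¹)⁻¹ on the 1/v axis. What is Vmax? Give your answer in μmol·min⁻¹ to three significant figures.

The y-intercept of a Lineweaver–Burk plot equals 1/Vmax, so Vmax = 1/0.0420 = 23.8 μmol·min⁻¹.

23.8 μmol·min⁻¹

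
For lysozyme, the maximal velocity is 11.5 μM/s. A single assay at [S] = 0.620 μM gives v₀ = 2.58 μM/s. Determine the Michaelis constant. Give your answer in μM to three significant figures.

2.14 μM

v/Vmax = 2.58/11.5 = 0.2243 = [S]/(Km+[S]).
So Km + [S] = [S]/0.2243 = 2.764 μM, giving Km = 2.764 − 0.620 = 2.14 μM.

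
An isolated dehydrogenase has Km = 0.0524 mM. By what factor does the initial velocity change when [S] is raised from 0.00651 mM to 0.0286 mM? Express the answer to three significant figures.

Since Vmax cancels, v₂/v₁ = [S]₂(Km+[S]₁) / [S]₁(Km+[S]₂).
= 0.0286×(0.0524+0.00651) / (0.00651×(0.0524+0.0286)) = 0.001685/0.0005273 = 3.20.

3.20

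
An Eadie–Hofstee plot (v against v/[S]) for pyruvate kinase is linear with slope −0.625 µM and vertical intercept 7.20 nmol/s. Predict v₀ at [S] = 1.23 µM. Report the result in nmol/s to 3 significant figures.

4.77 nmol/s

In the Eadie–Hofstee form v = Vmax − Km·(v/[S]), the slope is −Km and the intercept is Vmax, so Km = 0.625 µM and Vmax = 7.20 nmol/s.
v = 7.20 × 1.23/(0.625 + 1.23) = 4.77 nmol/s.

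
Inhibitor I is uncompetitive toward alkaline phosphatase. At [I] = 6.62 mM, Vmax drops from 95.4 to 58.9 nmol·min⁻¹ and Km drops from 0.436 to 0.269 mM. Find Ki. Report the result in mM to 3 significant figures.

Uncompetitive: Vmax,app = Vmax/α (and Km,app = Km/α) with α = 1 + [I]/Ki.
α = Vmax/Vmax,app = 95.4/58.9 = 1.620.
Since α = 1 + [I]/Ki, [I]/Ki = 1.620 − 1 = 0.6197 and Ki = 6.62/0.6197 = 10.7 mM.

10.7 mM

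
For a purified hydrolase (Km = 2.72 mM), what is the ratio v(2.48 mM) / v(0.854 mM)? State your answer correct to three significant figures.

2.00

The fractional saturations are [S]/(Km+[S]) = 0.854/3.574 = 0.2389 and 2.48/5.200 = 0.4769.
v₂/v₁ is just their ratio: 0.4769/0.2389 = 2.00.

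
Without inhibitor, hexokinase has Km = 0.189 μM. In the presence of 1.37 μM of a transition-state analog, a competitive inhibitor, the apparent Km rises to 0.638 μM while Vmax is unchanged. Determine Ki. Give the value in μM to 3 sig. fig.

0.577 μM

Competitive: Km,app = α·Km with α = 1 + [I]/Ki.
α = Km,app/Km = 0.638/0.189 = 3.376.
Since α = 1 + [I]/Ki, [I]/Ki = 3.376 − 1 = 2.376 and Ki = 1.37/2.376 = 0.577 μM.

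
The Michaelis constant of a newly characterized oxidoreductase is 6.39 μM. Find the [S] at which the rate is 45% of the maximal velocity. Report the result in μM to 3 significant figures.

v/Vmax = [S]/(Km+[S]) = 0.45, so [S] = Km·0.45/(1 − 0.45) = 6.39 × 0.8182.
[S] = 5.23 μM.

5.23 μM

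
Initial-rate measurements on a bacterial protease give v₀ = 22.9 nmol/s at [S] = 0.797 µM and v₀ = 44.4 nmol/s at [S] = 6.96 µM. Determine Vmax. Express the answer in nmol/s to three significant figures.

From v = Vmax[S]/(Km+[S]), each point gives Vmax = v(Km+[S])/[S].
Equating: 22.9(Km+0.797)/0.797 = 44.4(Km+6.96)/6.96.
28.73·Km + 22.9 = 6.379·Km + 44.4, so (28.73 − 6.379)·Km = 44.4 − 22.9.
Km = 21.50/22.35 = 0.962 µM; then Vmax = 22.9(0.962+0.797)/0.797 = 50.5 nmol/s.

50.5 nmol/s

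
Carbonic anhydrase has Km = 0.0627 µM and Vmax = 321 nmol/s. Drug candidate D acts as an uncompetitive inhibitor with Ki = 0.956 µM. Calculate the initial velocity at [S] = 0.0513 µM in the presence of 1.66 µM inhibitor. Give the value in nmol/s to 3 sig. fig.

81.1 nmol/s

With α = 1 + [I]/Ki = 1 + 1.66/0.956 = 2.736, the uncompetitive rate law is v = (Vmax/α)·[S] / (Km/α + [S]).
v = (321/2.736)×0.0513 / (0.0627/2.736 + 0.0513) = 6.018/0.07421 = 81.1 nmol/s.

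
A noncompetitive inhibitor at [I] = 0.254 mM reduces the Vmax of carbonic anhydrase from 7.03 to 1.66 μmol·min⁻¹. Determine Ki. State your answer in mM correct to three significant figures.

0.0785 mM

Noncompetitive: Vmax,app = Vmax/α with α = 1 + [I]/Ki.
α = Vmax/Vmax,app = 7.03/1.66 = 4.235.
Since α = 1 + [I]/Ki, [I]/Ki = 4.235 − 1 = 3.235 and Ki = 0.254/3.235 = 0.0785 mM.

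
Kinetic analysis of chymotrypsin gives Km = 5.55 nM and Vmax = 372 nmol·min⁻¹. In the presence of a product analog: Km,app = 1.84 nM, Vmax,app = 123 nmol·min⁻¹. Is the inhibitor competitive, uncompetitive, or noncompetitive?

uncompetitive

Both Km and Vmax decrease by the same factor (~3.02-fold) — characteristic of uncompetitive inhibition.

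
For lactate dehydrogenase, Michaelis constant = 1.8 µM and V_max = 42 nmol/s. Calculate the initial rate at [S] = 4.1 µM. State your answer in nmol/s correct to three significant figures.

29.2 nmol/s

v = Vmax·[S]/(Km + [S]) = 42 × 4.1 / (1.8 + 4.1)
  = 172.2 / 5.900 = 29.2 nmol/s.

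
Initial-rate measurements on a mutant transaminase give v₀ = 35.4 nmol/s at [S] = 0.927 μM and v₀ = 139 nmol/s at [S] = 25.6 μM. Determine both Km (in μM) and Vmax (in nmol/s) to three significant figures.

Km = 3.16 μM; Vmax = 156 nmol/s

In reciprocal form, 1/v = (Km/Vmax)·(1/[S]) + 1/Vmax. The two points give (1/[S], 1/v) = (1.079, 0.02825) and (0.03906, 0.007194).
Slope = (0.02825 − 0.007194)/(1.079 − 0.03906) = 0.02025; intercept = 0.02825 − 0.02025×1.079 = 0.006403.
Vmax = 1/intercept = 156 nmol/s; Km = slope × Vmax = 0.02025 × 156 = 3.16 μM.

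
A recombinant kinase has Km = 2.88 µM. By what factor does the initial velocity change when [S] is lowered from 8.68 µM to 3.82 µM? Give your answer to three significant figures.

0.759

Since Vmax cancels, v₂/v₁ = [S]₂(Km+[S]₁) / [S]₁(Km+[S]₂).
= 3.82×(2.88+8.68) / (8.68×(2.88+3.82)) = 44.16/58.16 = 0.759.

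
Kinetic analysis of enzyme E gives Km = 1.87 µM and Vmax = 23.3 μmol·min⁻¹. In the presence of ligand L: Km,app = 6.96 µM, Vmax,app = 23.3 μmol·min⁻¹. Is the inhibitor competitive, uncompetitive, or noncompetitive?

competitive

Km increases (1.87 → 6.96 µM) while Vmax is unchanged — the hallmark of competitive inhibition.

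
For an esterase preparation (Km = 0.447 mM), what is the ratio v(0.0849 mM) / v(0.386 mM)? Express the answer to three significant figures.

0.344

The fractional saturations are [S]/(Km+[S]) = 0.386/0.8330 = 0.4634 and 0.0849/0.5319 = 0.1596.
v₂/v₁ is just their ratio: 0.1596/0.4634 = 0.344.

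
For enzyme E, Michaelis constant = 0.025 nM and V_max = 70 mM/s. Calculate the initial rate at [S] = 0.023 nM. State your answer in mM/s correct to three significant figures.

[S]/(Km+[S]) = 0.023/0.04800 = 0.4792, the fractional saturation.
v = 0.4792 × Vmax = 0.4792 × 70 = 33.5 mM/s.

33.5 mM/s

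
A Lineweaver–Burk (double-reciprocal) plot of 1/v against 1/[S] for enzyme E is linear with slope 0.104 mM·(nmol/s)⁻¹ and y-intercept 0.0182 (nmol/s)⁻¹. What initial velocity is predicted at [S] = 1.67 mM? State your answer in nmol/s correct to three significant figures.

The y-intercept is 1/Vmax, so Vmax = 1/0.0182 = 54.9 nmol/s.
The slope is Km/Vmax, so Km = 0.104 × 54.9 = 5.71 mM.
Then v = 54.9 × 1.67/(5.71 + 1.67) = 12.4 nmol/s.

12.4 nmol/s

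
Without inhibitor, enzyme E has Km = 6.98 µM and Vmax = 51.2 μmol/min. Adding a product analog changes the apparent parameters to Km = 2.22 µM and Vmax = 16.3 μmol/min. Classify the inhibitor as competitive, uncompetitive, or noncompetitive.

uncompetitive

Both Km and Vmax decrease by the same factor (~3.15-fold) — characteristic of uncompetitive inhibition.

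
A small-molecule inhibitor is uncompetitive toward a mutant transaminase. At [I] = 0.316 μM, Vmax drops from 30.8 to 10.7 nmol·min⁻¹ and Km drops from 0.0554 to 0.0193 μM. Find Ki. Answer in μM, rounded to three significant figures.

Uncompetitive: Vmax,app = Vmax/α (and Km,app = Km/α) with α = 1 + [I]/Ki.
α = Vmax/Vmax,app = 30.8/10.7 = 2.879.
Since α = 1 + [I]/Ki, [I]/Ki = 2.879 − 1 = 1.879 and Ki = 0.316/1.879 = 0.168 μM.

0.168 μM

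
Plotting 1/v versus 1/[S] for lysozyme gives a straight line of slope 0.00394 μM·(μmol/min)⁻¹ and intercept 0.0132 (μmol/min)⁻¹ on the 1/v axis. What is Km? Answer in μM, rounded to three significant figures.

0.298 μM

y-intercept = 1/Vmax ⇒ Vmax = 75.8 μmol/min; slope = Km/Vmax ⇒ Km = slope × Vmax.
Km = 0.00394 × 75.8 = 0.298 μM.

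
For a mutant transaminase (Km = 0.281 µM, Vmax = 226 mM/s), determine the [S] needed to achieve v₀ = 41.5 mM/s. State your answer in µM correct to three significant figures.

Rearranging v = Vmax[S]/(Km+[S]) gives [S] = Km·v/(Vmax − v).
[S] = 0.281 × 41.5 / (226 − 41.5) = 11.66/184.5 = 0.0632 µM.

0.0632 µM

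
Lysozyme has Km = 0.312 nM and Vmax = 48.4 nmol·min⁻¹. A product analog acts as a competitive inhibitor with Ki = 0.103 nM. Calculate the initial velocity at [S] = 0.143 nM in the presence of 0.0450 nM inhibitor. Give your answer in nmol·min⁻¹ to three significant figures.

11.7 nmol·min⁻¹

α = 1 + [I]/Ki = 1 + 0.0450/0.103 = 1.437.
For a competitive inhibitor, Vmax is unchanged and the apparent Km becomes α·Km: Km,app = 0.448 nM, Vmax,app = 48.4 nmol·min⁻¹.
v = Vmax,app·[S]/(Km,app + [S]) = 48.4 × 0.143/(0.448 + 0.143) = 11.7 nmol·min⁻¹.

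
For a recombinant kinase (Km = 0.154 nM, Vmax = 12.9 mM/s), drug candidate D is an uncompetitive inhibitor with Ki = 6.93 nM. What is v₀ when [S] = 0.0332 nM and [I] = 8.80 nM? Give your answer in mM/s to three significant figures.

α = 1 + [I]/Ki = 1 + 8.80/6.93 = 2.270.
For an uncompetitive inhibitor, both parameters are divided by α, giving Vmax/α and Km/α: Km,app = 0.0678 nM, Vmax,app = 5.68 mM/s.
v = Vmax,app·[S]/(Km,app + [S]) = 5.68 × 0.0332/(0.0678 + 0.0332) = 1.87 mM/s.

1.87 mM/s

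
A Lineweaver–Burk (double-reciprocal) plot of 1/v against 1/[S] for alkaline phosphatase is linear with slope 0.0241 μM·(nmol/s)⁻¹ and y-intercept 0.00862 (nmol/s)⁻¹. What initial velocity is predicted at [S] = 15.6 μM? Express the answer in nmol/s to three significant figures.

98.4 nmol/s

The y-intercept is 1/Vmax, so Vmax = 1/0.00862 = 116 nmol/s.
The slope is Km/Vmax, so Km = 0.0241 × 116 = 2.80 μM.
Then v = 116 × 15.6/(2.80 + 15.6) = 98.4 nmol/s.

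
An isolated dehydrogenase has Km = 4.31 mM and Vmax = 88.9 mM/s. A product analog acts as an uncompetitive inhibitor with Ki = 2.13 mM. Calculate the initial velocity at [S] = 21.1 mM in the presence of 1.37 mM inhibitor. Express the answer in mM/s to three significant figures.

α = 1 + [I]/Ki = 1 + 1.37/2.13 = 1.643.
For an uncompetitive inhibitor, both parameters are divided by α, giving Vmax/α and Km/α: Km,app = 2.62 mM, Vmax,app = 54.1 mM/s.
v = Vmax,app·[S]/(Km,app + [S]) = 54.1 × 21.1/(2.62 + 21.1) = 48.1 mM/s.

48.1 mM/s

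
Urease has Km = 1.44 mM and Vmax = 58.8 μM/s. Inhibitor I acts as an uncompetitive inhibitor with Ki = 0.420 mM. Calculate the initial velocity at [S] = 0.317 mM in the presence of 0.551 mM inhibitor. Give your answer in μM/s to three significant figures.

8.58 μM/s

With α = 1 + [I]/Ki = 1 + 0.551/0.420 = 2.312, the uncompetitive rate law is v = (Vmax/α)·[S] / (Km/α + [S]).
v = (58.8/2.312)×0.317 / (1.44/2.312 + 0.317) = 8.062/0.9399 = 8.58 μM/s.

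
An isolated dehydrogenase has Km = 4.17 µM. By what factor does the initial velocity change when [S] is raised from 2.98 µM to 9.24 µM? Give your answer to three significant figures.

Since Vmax cancels, v₂/v₁ = [S]₂(Km+[S]₁) / [S]₁(Km+[S]₂).
= 9.24×(4.17+2.98) / (2.98×(4.17+9.24)) = 66.07/39.96 = 1.65.

1.65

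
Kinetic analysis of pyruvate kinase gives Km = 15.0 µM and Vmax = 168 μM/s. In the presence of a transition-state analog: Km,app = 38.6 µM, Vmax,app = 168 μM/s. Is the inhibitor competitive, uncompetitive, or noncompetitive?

competitive

Km increases (15.0 → 38.6 µM) while Vmax is unchanged — the hallmark of competitive inhibition.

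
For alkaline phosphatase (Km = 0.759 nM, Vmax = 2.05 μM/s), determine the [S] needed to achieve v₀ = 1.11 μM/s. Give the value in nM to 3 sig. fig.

0.896 nM

Rearranging v = Vmax[S]/(Km+[S]) gives [S] = Km·v/(Vmax − v).
[S] = 0.759 × 1.11 / (2.05 − 1.11) = 0.8425/0.9400 = 0.896 nM.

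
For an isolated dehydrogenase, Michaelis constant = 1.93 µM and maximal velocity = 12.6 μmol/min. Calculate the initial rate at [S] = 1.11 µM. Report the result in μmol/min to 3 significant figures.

4.60 μmol/min

[S]/(Km+[S]) = 1.11/3.040 = 0.3651, the fractional saturation.
v = 0.3651 × Vmax = 0.3651 × 12.6 = 4.60 μmol/min.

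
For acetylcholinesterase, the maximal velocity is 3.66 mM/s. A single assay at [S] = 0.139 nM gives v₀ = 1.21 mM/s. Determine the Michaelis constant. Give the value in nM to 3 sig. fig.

From v = Vmax[S]/(Km+[S]), Km = [S](Vmax − v)/v.
Km = 0.139 × (3.66 − 1.21) / 1.21 = 0.3406/1.21 = 0.281 nM.

0.281 nM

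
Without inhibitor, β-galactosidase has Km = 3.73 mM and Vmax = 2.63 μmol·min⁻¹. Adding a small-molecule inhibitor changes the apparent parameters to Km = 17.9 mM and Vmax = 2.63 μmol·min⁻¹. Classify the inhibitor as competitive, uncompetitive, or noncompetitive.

competitive

Km increases (3.73 → 17.9 mM) while Vmax is unchanged — the hallmark of competitive inhibition.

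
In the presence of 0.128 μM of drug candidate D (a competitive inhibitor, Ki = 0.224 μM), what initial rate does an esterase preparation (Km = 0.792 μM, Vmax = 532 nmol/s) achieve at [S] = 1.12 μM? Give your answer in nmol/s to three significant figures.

252 nmol/s

α = 1 + [I]/Ki = 1 + 0.128/0.224 = 1.571.
For a competitive inhibitor, Vmax is unchanged and the apparent Km becomes α·Km: Km,app = 1.24 μM, Vmax,app = 532 nmol/s.
v = Vmax,app·[S]/(Km,app + [S]) = 532 × 1.12/(1.24 + 1.12) = 252 nmol/s.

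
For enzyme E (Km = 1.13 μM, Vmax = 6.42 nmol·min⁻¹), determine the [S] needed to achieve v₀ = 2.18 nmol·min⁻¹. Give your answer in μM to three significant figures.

0.581 μM

Rearranging v = Vmax[S]/(Km+[S]) gives [S] = Km·v/(Vmax − v).
[S] = 1.13 × 2.18 / (6.42 − 2.18) = 2.463/4.240 = 0.581 μM.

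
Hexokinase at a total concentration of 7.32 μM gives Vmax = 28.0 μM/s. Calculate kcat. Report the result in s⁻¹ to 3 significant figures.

kcat = Vmax/[E]total = 28.0 μM/s / 7.32 μM = 3.83 s⁻¹.

3.83 s⁻¹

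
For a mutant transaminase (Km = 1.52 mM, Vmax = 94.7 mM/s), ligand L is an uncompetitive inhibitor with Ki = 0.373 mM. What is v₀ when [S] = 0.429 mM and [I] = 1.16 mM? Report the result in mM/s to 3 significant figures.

α = 1 + [I]/Ki = 1 + 1.16/0.373 = 4.110.
For an uncompetitive inhibitor, both parameters are divided by α, giving Vmax/α and Km/α: Km,app = 0.370 mM, Vmax,app = 23.0 mM/s.
v = Vmax,app·[S]/(Km,app + [S]) = 23.0 × 0.429/(0.370 + 0.429) = 12.4 mM/s.

12.4 mM/s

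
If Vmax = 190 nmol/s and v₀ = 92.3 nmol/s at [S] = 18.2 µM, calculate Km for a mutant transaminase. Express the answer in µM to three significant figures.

19.3 µM

From v = Vmax[S]/(Km+[S]), Km = [S](Vmax − v)/v.
Km = 18.2 × (190 − 92.3) / 92.3 = 1778/92.3 = 19.3 µM.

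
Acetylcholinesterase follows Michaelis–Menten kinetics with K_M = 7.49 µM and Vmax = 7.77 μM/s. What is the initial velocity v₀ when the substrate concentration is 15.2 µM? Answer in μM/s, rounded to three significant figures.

5.21 μM/s

[S]/(Km+[S]) = 15.2/22.69 = 0.6699, the fractional saturation.
v = 0.6699 × Vmax = 0.6699 × 7.77 = 5.21 μM/s.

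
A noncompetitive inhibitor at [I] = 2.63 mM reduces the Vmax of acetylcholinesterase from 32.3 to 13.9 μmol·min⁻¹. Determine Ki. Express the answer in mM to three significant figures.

Noncompetitive: Vmax,app = Vmax/α with α = 1 + [I]/Ki.
α = Vmax/Vmax,app = 32.3/13.9 = 2.324.
Ki = [I]/(α − 1) = 2.63/1.324 = 1.99 mM.

1.99 mM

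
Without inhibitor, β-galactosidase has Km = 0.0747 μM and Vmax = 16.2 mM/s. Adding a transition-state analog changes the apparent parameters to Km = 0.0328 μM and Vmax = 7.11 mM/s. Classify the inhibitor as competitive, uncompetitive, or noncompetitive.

Both Km and Vmax decrease by the same factor (~2.28-fold) — characteristic of uncompetitive inhibition.

uncompetitive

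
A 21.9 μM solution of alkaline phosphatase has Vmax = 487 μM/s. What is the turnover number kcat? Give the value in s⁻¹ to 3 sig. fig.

22.2 s⁻¹

kcat = Vmax/[E]total = 487 μM/s / 21.9 μM = 22.2 s⁻¹.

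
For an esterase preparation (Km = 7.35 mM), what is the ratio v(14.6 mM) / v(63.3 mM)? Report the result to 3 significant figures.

0.742

The fractional saturations are [S]/(Km+[S]) = 63.3/70.65 = 0.8960 and 14.6/21.95 = 0.6651.
v₂/v₁ is just their ratio: 0.6651/0.8960 = 0.742.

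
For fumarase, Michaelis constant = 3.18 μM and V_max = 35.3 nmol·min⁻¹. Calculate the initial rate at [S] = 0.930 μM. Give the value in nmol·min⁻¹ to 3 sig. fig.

v = Vmax·[S]/(Km + [S]) = 35.3 × 0.930 / (3.18 + 0.930)
  = 32.83 / 4.110 = 7.99 nmol·min⁻¹.

7.99 nmol·min⁻¹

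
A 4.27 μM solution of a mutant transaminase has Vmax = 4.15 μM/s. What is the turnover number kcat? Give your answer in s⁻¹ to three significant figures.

kcat = Vmax/[E]total = 4.15 μM/s / 4.27 μM = 0.972 s⁻¹.

0.972 s⁻¹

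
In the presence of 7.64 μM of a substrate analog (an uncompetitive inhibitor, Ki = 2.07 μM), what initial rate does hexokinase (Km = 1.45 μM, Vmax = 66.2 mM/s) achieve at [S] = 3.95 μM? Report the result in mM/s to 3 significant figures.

α = 1 + [I]/Ki = 1 + 7.64/2.07 = 4.691.
For an uncompetitive inhibitor, both parameters are divided by α, giving Vmax/α and Km/α: Km,app = 0.309 μM, Vmax,app = 14.1 mM/s.
v = Vmax,app·[S]/(Km,app + [S]) = 14.1 × 3.95/(0.309 + 3.95) = 13.1 mM/s.

13.1 mM/s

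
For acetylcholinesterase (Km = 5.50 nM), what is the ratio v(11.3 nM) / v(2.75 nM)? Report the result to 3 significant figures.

Since Vmax cancels, v₂/v₁ = [S]₂(Km+[S]₁) / [S]₁(Km+[S]₂).
= 11.3×(5.50+2.75) / (2.75×(5.50+11.3)) = 93.22/46.20 = 2.02.

2.02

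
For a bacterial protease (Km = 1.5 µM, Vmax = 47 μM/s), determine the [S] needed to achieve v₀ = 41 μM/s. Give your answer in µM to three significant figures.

Rearranging v = Vmax[S]/(Km+[S]) gives [S] = Km·v/(Vmax − v).
[S] = 1.5 × 41 / (47 − 41) = 61.50/6.000 = 10.2 µM.

10.2 µM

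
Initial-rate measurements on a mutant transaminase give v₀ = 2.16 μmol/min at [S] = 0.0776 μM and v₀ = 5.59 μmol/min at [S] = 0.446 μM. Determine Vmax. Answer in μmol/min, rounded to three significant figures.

8.40 μmol/min

In reciprocal form, 1/v = (Km/Vmax)·(1/[S]) + 1/Vmax. The two points give (1/[S], 1/v) = (12.89, 0.4630) and (2.242, 0.1789).
Slope = (0.4630 − 0.1789)/(12.89 − 2.242) = 0.02669; intercept = 0.4630 − 0.02669×12.89 = 0.1191.
Vmax = 1/intercept = 8.40 μmol/min; Km = slope × Vmax = 0.02669 × 8.40 = 0.224 μM.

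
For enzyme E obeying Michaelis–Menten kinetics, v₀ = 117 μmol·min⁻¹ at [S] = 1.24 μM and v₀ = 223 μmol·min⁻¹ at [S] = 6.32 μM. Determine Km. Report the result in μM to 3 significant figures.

1.79 μM

In reciprocal form, 1/v = (Km/Vmax)·(1/[S]) + 1/Vmax. The two points give (1/[S], 1/v) = (0.8065, 0.008547) and (0.1582, 0.004484).
Slope = (0.008547 − 0.004484)/(0.8065 − 0.1582) = 0.006267; intercept = 0.008547 − 0.006267×0.8065 = 0.003493.
Vmax = 1/intercept = 286 μmol·min⁻¹; Km = slope × Vmax = 0.006267 × 286 = 1.79 μM.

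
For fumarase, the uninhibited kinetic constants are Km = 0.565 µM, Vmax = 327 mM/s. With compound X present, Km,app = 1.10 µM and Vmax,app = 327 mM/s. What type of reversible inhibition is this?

Km increases (0.565 → 1.10 µM) while Vmax is unchanged — the hallmark of competitive inhibition.

competitive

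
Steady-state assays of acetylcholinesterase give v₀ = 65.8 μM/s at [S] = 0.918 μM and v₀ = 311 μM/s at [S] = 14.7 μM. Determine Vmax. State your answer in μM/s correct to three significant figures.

414 μM/s

From v = Vmax[S]/(Km+[S]), each point gives Vmax = v(Km+[S])/[S].
Equating: 65.8(Km+0.918)/0.918 = 311(Km+14.7)/14.7.
71.68·Km + 65.8 = 21.16·Km + 311, so (71.68 − 21.16)·Km = 311 − 65.8.
Km = 245.2/50.52 = 4.85 μM; then Vmax = 65.8(4.85+0.918)/0.918 = 414 μM/s.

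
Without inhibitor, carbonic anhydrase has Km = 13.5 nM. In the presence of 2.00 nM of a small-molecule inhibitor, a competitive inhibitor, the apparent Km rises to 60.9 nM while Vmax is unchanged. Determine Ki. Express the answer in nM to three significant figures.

Competitive: Km,app = α·Km with α = 1 + [I]/Ki.
α = Km,app/Km = 60.9/13.5 = 4.511.
Since α = 1 + [I]/Ki, [I]/Ki = 4.511 − 1 = 3.511 and Ki = 2.00/3.511 = 0.570 nM.

0.570 nM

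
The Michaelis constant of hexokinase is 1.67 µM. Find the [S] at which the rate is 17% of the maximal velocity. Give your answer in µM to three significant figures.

0.342 µM

v/Vmax = [S]/(Km+[S]) = 0.17, so [S] = Km·0.17/(1 − 0.17) = 1.67 × 0.2048.
[S] = 0.342 µM.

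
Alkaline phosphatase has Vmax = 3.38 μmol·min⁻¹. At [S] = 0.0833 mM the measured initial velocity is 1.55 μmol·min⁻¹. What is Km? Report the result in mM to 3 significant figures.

0.0983 mM

v/Vmax = 1.55/3.38 = 0.4586 = [S]/(Km+[S]).
So Km + [S] = [S]/0.4586 = 0.1816 mM, giving Km = 0.1816 − 0.0833 = 0.0983 mM.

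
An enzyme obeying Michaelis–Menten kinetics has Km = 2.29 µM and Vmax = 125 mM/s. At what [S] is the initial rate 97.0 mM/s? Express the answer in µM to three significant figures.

The required fractional saturation is v/Vmax = 97.0/125 = 0.7760.
Then [S]/(Km+[S]) = 0.7760 ⇒ [S] = 2.29 × 0.7760/(1 − 0.7760) = 7.93 µM.

7.93 µM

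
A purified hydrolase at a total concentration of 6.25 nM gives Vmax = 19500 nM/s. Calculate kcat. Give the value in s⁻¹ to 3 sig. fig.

kcat = Vmax/[E]total = 19500 nM/s / 6.25 nM = 3120 s⁻¹.

3120 s⁻¹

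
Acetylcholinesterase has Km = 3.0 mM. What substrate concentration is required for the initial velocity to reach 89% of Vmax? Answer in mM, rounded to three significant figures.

v/Vmax = [S]/(Km+[S]) = 0.89, so [S] = Km·0.89/(1 − 0.89) = 3.0 × 8.091.
[S] = 24.3 mM.

24.3 mM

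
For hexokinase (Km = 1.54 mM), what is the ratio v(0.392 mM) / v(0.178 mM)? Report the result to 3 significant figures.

Since Vmax cancels, v₂/v₁ = [S]₂(Km+[S]₁) / [S]₁(Km+[S]₂).
= 0.392×(1.54+0.178) / (0.178×(1.54+0.392)) = 0.6735/0.3439 = 1.96.

1.96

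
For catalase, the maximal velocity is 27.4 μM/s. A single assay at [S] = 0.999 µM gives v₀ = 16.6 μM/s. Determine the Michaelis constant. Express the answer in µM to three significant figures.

From v = Vmax[S]/(Km+[S]), Km = [S](Vmax − v)/v.
Km = 0.999 × (27.4 − 16.6) / 16.6 = 10.79/16.6 = 0.650 µM.

0.650 µM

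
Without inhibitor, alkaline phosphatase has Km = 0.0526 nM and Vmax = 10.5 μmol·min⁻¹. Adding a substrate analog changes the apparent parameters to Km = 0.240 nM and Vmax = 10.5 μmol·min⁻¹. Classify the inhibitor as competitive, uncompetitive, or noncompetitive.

competitive

Km increases (0.0526 → 0.240 nM) while Vmax is unchanged — the hallmark of competitive inhibition.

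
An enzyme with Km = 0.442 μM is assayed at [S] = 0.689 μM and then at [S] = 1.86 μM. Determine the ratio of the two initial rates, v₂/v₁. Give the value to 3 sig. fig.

The fractional saturations are [S]/(Km+[S]) = 0.689/1.131 = 0.6092 and 1.86/2.302 = 0.8080.
v₂/v₁ is just their ratio: 0.8080/0.6092 = 1.33.

1.33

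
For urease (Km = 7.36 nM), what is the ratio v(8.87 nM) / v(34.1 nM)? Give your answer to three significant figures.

Since Vmax cancels, v₂/v₁ = [S]₂(Km+[S]₁) / [S]₁(Km+[S]₂).
= 8.87×(7.36+34.1) / (34.1×(7.36+8.87)) = 367.8/553.4 = 0.664.

0.664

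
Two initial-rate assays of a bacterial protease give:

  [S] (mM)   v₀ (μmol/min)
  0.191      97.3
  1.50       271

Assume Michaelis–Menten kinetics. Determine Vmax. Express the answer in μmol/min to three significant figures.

366 μmol/min

In reciprocal form, 1/v = (Km/Vmax)·(1/[S]) + 1/Vmax. The two points give (1/[S], 1/v) = (5.236, 0.01028) and (0.6667, 0.003690).
Slope = (0.01028 − 0.003690)/(5.236 − 0.6667) = 0.001442; intercept = 0.01028 − 0.001442×5.236 = 0.002729.
Vmax = 1/intercept = 366 μmol/min; Km = slope × Vmax = 0.001442 × 366 = 0.528 mM.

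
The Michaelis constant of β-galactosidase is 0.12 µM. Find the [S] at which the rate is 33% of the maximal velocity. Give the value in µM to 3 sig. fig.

v/Vmax = [S]/(Km+[S]) = 0.33, so [S] = Km·0.33/(1 − 0.33) = 0.12 × 0.4925.
[S] = 0.0591 µM.

0.0591 µM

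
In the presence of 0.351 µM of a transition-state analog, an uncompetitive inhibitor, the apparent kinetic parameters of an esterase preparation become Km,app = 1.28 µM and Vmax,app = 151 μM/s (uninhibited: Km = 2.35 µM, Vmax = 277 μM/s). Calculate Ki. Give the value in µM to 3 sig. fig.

Uncompetitive: Vmax,app = Vmax/α (and Km,app = Km/α) with α = 1 + [I]/Ki.
α = Vmax/Vmax,app = 277/151 = 1.834.
Since α = 1 + [I]/Ki, [I]/Ki = 1.834 − 1 = 0.8344 and Ki = 0.351/0.8344 = 0.421 µM.

0.421 µM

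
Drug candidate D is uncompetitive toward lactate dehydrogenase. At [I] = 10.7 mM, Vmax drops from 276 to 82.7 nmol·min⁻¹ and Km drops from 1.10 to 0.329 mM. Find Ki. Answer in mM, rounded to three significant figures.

4.58 mM

Uncompetitive: Vmax,app = Vmax/α (and Km,app = Km/α) with α = 1 + [I]/Ki.
α = Vmax/Vmax,app = 276/82.7 = 3.337.
Ki = [I]/(α − 1) = 10.7/2.337 = 4.58 mM.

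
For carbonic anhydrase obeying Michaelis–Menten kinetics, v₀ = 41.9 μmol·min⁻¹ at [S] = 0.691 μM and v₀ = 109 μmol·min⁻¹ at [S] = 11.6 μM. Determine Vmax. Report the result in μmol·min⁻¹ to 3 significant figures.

121 μmol·min⁻¹

In reciprocal form, 1/v = (Km/Vmax)·(1/[S]) + 1/Vmax. The two points give (1/[S], 1/v) = (1.447, 0.02387) and (0.08621, 0.009174).
Slope = (0.02387 − 0.009174)/(1.447 − 0.08621) = 0.01080; intercept = 0.02387 − 0.01080×1.447 = 0.008244.
Vmax = 1/intercept = 121 μmol·min⁻¹; Km = slope × Vmax = 0.01080 × 121 = 1.31 μM.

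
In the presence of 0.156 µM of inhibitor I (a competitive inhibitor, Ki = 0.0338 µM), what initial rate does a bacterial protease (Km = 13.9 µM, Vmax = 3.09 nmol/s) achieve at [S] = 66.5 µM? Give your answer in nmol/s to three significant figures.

1.42 nmol/s

α = 1 + [I]/Ki = 1 + 0.156/0.0338 = 5.615.
For a competitive inhibitor, Vmax is unchanged and the apparent Km becomes α·Km: Km,app = 78.1 µM, Vmax,app = 3.09 nmol/s.
v = Vmax,app·[S]/(Km,app + [S]) = 3.09 × 66.5/(78.1 + 66.5) = 1.42 nmol/s.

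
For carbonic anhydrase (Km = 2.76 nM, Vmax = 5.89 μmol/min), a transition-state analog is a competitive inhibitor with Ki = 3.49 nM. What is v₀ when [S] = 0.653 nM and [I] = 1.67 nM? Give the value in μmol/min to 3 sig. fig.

0.813 μmol/min

With α = 1 + [I]/Ki = 1 + 1.67/3.49 = 1.479, the competitive rate law is v = Vmax[S] / (αKm + [S]).
v = 5.89×0.653 / (1.479×2.76 + 0.653) = 3.846/4.734 = 0.813 μmol/min.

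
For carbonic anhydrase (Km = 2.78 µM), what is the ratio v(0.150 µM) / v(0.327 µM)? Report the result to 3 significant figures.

The fractional saturations are [S]/(Km+[S]) = 0.327/3.107 = 0.1052 and 0.150/2.930 = 0.05119.
v₂/v₁ is just their ratio: 0.05119/0.1052 = 0.486.

0.486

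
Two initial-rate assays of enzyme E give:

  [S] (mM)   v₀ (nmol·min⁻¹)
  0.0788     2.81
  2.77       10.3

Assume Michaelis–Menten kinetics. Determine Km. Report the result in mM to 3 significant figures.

From v = Vmax[S]/(Km+[S]), each point gives Vmax = v(Km+[S])/[S].
Equating: 2.81(Km+0.0788)/0.0788 = 10.3(Km+2.77)/2.77.
35.66·Km + 2.81 = 3.718·Km + 10.3, so (35.66 − 3.718)·Km = 10.3 − 2.81.
Km = 7.490/31.94 = 0.234 mM; then Vmax = 2.81(0.234+0.0788)/0.0788 = 11.2 nmol·min⁻¹.

0.234 mM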